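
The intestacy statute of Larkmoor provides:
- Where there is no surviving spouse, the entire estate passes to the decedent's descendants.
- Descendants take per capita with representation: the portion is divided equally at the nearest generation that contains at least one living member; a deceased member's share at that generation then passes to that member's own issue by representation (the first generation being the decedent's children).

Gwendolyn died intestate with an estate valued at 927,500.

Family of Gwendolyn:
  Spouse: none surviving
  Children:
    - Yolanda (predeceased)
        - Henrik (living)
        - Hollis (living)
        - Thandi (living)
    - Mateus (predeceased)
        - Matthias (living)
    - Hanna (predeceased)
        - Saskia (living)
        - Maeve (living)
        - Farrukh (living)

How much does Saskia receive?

The entire 927,500 passes to the descendants.
No child survives, so the initial division is made at the grandchildren's generation.
That amount (927,500) is divided into 7 shares of 132,500: Henrik, Hollis, Thandi, Matthias, Saskia, Maeve, and Farrukh each take 132,500.

Saskia receives 132,500.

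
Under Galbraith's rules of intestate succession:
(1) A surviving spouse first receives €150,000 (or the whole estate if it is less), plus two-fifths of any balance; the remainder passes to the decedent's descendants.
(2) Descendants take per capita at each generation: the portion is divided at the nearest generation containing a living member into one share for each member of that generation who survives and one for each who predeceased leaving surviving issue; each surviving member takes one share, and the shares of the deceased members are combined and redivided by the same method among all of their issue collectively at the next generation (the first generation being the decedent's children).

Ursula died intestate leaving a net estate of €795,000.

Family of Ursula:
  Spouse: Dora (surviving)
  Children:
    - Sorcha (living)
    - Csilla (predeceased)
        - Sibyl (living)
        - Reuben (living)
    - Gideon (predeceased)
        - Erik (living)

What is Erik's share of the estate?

Erik receives €86,000.

Dora first takes €150,000, leaving a balance of €645,000. Dora then takes two-fifths of the balance (€258,000), for a total of €408,000. The remaining €387,000 passes to the descendants.
The descendants' portion (€387,000) is divided at the children's generation into 3 shares of €129,000. Sorcha takes €129,000. The 2 shares of the deceased (Csilla and Gideon) are combined into a pool of €258,000.
That pool (€258,000) is divided at the grandchildren's generation equally among Sibyl, Reuben, and Erik: €86,000 each.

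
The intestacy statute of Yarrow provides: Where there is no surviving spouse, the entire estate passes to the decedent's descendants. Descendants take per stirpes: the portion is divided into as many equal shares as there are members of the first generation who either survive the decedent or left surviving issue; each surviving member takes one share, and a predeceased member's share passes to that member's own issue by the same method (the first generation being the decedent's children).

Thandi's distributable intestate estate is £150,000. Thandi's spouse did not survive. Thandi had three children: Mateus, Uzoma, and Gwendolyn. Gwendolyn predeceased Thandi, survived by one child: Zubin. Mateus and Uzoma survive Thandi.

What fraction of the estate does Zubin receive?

Zubin receives 1/3 of the estate.

The entire £150,000 passes to the descendants.
That amount (£150,000) is divided into 3 shares of £50,000: Mateus and Uzoma each take £50,000; Gwendolyn's £50,000 share passes to Gwendolyn's issue.
Gwendolyn's share (£50,000) passes entirely to Zubin.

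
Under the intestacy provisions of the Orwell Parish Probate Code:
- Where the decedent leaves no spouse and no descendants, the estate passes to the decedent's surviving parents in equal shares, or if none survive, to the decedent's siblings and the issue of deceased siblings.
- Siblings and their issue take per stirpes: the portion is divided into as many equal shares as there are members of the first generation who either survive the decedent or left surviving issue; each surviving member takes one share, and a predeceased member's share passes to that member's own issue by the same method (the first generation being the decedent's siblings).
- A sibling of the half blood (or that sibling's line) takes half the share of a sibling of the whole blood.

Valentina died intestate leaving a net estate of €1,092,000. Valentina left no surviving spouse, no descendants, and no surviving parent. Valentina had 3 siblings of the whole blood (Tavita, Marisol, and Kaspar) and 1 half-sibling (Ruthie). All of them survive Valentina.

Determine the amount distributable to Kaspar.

The entire €1,092,000 passes to the siblings and their issue.
Counting each half-blood sibling's line as half a unit, there are 7/2 units in €1,092,000, so one unit is €312,000. Whole-blood lines (Tavita, Marisol, and Kaspar) take €312,000 each; half-blood lines (Ruthie) take €156,000 each.

Kaspar receives €312,000.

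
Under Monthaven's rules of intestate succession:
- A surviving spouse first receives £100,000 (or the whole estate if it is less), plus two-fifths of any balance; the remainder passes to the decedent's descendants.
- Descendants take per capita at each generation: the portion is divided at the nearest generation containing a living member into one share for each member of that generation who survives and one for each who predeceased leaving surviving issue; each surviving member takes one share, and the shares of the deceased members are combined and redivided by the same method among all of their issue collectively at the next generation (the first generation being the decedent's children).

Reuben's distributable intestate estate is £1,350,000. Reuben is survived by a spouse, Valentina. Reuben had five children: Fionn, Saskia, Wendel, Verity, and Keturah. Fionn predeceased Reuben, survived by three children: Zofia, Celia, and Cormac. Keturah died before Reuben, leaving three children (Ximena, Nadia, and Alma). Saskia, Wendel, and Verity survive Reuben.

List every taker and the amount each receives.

Valentina: £600,000; Zofia: £50,000; Celia: £50,000; Cormac: £50,000; Saskia: £150,000; Wendel: £150,000; Verity: £150,000; Ximena: £50,000; Nadia: £50,000; Alma: £50,000

Valentina first takes £100,000, leaving a balance of £1,250,000. Valentina then takes two-fifths of the balance (£500,000), for a total of £600,000. The remaining £750,000 passes to the descendants.
The descendants' portion (£750,000) is divided at the children's generation into 5 shares of £150,000. Saskia, Wendel, and Verity each take £150,000. The 2 shares of the deceased (Fionn and Keturah) are combined into a pool of £300,000.
That pool (£300,000) is divided at the grandchildren's generation equally among Zofia, Celia, Cormac, Ximena, Nadia, and Alma: £50,000 each.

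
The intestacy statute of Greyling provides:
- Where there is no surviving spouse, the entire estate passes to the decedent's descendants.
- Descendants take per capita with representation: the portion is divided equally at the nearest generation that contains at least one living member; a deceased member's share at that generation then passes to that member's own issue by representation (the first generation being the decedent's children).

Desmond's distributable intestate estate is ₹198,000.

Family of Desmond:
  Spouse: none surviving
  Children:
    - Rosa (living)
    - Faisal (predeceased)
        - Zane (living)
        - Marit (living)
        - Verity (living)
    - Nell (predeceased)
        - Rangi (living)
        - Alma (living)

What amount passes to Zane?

Zane receives ₹22,000.

The entire ₹198,000 passes to the descendants.
That amount (₹198,000) is divided into 3 shares of ₹66,000: Rosa takes ₹66,000; Faisal's ₹66,000 share passes to Faisal's issue; Nell's ₹66,000 share passes to Nell's issue.
Faisal's share (₹66,000) is divided into 3 shares of ₹22,000: Zane, Marit, and Verity each take ₹22,000.
Nell's share (₹66,000) is divided into 2 shares of ₹33,000: Rangi and Alma each take ₹33,000.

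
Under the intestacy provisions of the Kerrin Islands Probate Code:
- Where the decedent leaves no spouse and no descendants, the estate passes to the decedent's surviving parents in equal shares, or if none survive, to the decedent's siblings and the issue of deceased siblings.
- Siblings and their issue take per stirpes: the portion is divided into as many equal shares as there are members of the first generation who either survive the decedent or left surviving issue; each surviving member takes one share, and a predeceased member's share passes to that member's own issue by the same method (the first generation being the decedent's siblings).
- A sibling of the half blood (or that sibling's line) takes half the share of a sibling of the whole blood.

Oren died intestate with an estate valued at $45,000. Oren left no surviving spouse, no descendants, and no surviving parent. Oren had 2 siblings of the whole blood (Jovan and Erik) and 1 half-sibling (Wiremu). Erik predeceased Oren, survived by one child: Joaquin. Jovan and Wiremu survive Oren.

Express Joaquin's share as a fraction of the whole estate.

Joaquin receives 2/5 of the estate.

The entire $45,000 passes to the siblings and their issue.
Counting each half-blood sibling's line as half a unit, there are 5/2 units in $45,000, so one unit is $18,000. Whole-blood lines (Jovan and Erik) take $18,000 each; half-blood lines (Wiremu) take $9,000 each.
Erik's share ($18,000) passes entirely to Joaquin.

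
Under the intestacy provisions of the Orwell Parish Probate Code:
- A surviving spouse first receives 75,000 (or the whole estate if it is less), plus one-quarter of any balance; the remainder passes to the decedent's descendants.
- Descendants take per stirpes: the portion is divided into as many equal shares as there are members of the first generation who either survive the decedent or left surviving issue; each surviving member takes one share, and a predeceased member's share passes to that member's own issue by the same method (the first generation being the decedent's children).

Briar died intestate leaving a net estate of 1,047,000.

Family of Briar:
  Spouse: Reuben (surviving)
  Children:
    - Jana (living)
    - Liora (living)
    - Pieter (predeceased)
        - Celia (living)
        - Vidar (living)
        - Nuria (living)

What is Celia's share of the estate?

Reuben first takes 75,000, leaving a balance of 972,000. Reuben then takes one-quarter of the balance (243,000), for a total of 318,000. The remaining 729,000 passes to the descendants.
The descendants' portion (729,000) is divided into 3 shares of 243,000: Jana and Liora each take 243,000; Pieter's 243,000 share passes to Pieter's issue.
Pieter's share (243,000) is divided into 3 shares of 81,000: Celia, Vidar, and Nuria each take 81,000.

Celia receives 81,000.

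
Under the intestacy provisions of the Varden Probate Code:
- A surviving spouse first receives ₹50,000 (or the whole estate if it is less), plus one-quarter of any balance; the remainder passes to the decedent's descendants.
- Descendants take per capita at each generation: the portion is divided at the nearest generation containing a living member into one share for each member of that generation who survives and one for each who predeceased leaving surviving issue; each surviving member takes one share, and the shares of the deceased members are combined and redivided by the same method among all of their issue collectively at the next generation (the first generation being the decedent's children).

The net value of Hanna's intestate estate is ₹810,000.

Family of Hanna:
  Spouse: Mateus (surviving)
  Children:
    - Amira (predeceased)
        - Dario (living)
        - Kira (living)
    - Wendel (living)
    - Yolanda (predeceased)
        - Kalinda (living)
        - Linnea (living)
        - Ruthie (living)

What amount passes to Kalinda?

Kalinda receives ₹76,000.

Mateus first takes ₹50,000, leaving a balance of ₹760,000. Mateus then takes one-quarter of the balance (₹190,000), for a total of ₹240,000. The remaining ₹570,000 passes to the descendants.
The descendants' portion (₹570,000) is divided at the children's generation into 3 shares of ₹190,000. Wendel takes ₹190,000. The 2 shares of the deceased (Amira and Yolanda) are combined into a pool of ₹380,000.
That pool (₹380,000) is divided at the grandchildren's generation equally among Dario, Kira, Kalinda, Linnea, and Ruthie: ₹76,000 each.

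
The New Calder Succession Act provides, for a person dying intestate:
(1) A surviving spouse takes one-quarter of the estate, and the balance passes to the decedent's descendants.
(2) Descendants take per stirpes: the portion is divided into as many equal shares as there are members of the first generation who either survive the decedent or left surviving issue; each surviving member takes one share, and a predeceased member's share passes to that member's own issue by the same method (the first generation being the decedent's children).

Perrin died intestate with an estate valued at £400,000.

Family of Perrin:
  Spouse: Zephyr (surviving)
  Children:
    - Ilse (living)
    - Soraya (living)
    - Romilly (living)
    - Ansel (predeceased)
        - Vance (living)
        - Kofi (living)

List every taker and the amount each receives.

Zephyr takes one-quarter of £400,000 = £100,000. The remaining £300,000 passes to the descendants.
The descendants' portion (£300,000) is divided into 4 shares of £75,000: Ilse, Soraya, and Romilly each take £75,000; Ansel's £75,000 share passes to Ansel's issue.
Ansel's share (£75,000) is divided into 2 shares of £37,500: Vance and Kofi each take £37,500.

Zephyr: £100,000; Ilse: £75,000; Soraya: £75,000; Romilly: £75,000; Vance: £37,500; Kofi: £37,500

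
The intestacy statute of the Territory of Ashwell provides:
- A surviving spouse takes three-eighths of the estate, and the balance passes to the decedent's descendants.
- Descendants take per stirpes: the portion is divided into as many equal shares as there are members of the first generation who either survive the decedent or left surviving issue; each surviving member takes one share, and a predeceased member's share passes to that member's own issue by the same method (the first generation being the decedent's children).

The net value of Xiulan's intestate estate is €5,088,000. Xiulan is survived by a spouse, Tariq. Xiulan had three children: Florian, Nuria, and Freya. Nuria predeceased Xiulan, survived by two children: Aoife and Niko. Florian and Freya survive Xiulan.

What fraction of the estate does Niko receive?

Tariq takes three-eighths of €5,088,000 = €1,908,000. The remaining €3,180,000 passes to the descendants.
The descendants' portion (€3,180,000) is divided into 3 shares of €1,060,000: Florian and Freya each take €1,060,000; Nuria's €1,060,000 share passes to Nuria's issue.
Nuria's share (€1,060,000) is divided into 2 shares of €530,000: Aoife and Niko each take €530,000.

Niko receives 5/48 of the estate.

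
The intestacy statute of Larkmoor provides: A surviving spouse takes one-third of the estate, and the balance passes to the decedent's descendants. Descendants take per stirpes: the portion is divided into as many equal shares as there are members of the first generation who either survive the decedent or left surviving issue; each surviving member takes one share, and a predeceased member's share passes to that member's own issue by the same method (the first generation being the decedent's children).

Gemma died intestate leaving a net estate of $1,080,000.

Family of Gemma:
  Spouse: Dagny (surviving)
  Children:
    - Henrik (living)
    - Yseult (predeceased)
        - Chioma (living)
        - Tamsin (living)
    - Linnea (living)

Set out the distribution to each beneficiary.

Dagny takes one-third of $1,080,000 = $360,000. The remaining $720,000 passes to the descendants.
The descendants' portion ($720,000) is divided into 3 shares of $240,000: Henrik and Linnea each take $240,000; Yseult's $240,000 share passes to Yseult's issue.
Yseult's share ($240,000) is divided into 2 shares of $120,000: Chioma and Tamsin each take $120,000.

Dagny: $360,000; Henrik: $240,000; Chioma: $120,000; Tamsin: $120,000; Linnea: $240,000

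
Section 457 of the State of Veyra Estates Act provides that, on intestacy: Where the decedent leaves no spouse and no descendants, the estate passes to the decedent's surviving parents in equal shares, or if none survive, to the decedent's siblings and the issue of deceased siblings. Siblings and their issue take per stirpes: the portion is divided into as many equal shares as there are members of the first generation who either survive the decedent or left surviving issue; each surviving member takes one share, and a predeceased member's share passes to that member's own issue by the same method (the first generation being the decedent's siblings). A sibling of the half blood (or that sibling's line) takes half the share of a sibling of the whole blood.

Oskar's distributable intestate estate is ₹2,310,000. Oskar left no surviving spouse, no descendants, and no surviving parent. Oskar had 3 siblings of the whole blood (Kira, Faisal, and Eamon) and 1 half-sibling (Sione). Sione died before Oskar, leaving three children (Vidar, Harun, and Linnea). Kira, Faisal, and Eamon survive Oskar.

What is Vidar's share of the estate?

The entire ₹2,310,000 passes to the siblings and their issue.
Counting each half-blood sibling's line as half a unit, there are 7/2 units in ₹2,310,000, so one unit is ₹660,000. Whole-blood lines (Kira, Faisal, and Eamon) take ₹660,000 each; half-blood lines (Sione) take ₹330,000 each.
Sione's share (₹330,000) is divided into 3 shares of ₹110,000: Vidar, Harun, and Linnea each take ₹110,000.

Vidar receives ₹110,000.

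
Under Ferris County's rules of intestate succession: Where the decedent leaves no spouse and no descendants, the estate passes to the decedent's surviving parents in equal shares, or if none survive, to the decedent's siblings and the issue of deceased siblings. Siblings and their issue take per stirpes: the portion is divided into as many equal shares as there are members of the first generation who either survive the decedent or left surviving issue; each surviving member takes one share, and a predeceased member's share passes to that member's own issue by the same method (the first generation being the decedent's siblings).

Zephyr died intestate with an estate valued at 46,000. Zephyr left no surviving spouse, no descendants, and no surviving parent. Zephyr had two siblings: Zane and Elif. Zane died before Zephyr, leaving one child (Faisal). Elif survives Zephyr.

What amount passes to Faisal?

Faisal receives 23,000.

The entire 46,000 passes to the siblings and their issue.
That amount (46,000) is divided into 2 shares of 23,000: Elif takes 23,000; Zane's 23,000 share passes to Zane's issue.
Zane's share (23,000) passes entirely to Faisal.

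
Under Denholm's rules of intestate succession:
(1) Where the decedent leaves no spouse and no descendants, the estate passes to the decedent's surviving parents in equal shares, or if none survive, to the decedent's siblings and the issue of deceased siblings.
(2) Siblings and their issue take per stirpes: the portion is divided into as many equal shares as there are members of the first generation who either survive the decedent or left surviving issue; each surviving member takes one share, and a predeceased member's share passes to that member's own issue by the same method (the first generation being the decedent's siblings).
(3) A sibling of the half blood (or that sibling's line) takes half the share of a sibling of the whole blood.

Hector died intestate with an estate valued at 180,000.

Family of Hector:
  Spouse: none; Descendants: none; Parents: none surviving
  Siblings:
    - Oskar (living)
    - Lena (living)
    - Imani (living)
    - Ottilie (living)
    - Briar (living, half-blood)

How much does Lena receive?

The entire 180,000 passes to the siblings and their issue.
Counting each half-blood sibling's line as half a unit, there are 9/2 units in 180,000, so one unit is 40,000. Whole-blood lines (Oskar, Lena, Imani, and Ottilie) take 40,000 each; half-blood lines (Briar) take 20,000 each.

Lena receives 40,000.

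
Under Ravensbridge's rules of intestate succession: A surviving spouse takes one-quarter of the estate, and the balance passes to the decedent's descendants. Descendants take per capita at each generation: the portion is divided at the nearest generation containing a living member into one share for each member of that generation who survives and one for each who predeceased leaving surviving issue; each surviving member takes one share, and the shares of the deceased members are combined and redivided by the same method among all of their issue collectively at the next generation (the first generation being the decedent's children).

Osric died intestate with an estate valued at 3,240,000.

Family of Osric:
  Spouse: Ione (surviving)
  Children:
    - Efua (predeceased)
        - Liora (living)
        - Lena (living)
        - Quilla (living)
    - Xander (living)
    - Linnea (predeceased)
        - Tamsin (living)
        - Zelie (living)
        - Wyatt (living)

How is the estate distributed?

Ione: 810,000; Liora: 270,000; Lena: 270,000; Quilla: 270,000; Xander: 810,000; Tamsin: 270,000; Zelie: 270,000; Wyatt: 270,000

Ione takes one-quarter of 3,240,000 = 810,000. The remaining 2,430,000 passes to the descendants.
The descendants' portion (2,430,000) is divided at the children's generation into 3 shares of 810,000. Xander takes 810,000. The 2 shares of the deceased (Efua and Linnea) are combined into a pool of 1,620,000.
That pool (1,620,000) is divided at the grandchildren's generation equally among Liora, Lena, Quilla, Tamsin, Zelie, and Wyatt: 270,000 each.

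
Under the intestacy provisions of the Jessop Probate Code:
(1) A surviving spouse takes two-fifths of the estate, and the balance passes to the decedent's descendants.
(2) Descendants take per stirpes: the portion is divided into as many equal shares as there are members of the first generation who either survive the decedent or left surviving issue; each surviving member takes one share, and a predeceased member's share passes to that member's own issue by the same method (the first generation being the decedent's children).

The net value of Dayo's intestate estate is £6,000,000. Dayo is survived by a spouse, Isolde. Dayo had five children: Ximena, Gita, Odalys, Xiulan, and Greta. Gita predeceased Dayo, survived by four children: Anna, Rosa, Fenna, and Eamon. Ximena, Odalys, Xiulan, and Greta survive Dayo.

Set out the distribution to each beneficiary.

Isolde takes two-fifths of £6,000,000 = £2,400,000. The remaining £3,600,000 passes to the descendants.
The descendants' portion (£3,600,000) is divided into 5 shares of £720,000: Ximena, Odalys, Xiulan, and Greta each take £720,000; Gita's £720,000 share passes to Gita's issue.
Gita's share (£720,000) is divided into 4 shares of £180,000: Anna, Rosa, Fenna, and Eamon each take £180,000.

Isolde: £2,400,000; Ximena: £720,000; Anna: £180,000; Rosa: £180,000; Fenna: £180,000; Eamon: £180,000; Odalys: £720,000; Xiulan: £720,000; Greta: £720,000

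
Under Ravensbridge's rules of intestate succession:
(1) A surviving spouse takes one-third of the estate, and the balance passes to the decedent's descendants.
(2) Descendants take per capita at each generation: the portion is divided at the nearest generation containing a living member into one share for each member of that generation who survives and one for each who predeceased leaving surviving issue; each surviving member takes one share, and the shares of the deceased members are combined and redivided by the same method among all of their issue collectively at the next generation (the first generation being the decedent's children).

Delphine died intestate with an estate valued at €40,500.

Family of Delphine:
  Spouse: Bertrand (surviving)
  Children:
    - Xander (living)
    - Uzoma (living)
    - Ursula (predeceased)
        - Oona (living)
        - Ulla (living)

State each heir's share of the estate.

Bertrand: €13,500; Xander: €9,000; Uzoma: €9,000; Oona: €4,500; Ulla: €4,500

Bertrand takes one-third of €40,500 = €13,500. The remaining €27,000 passes to the descendants.
The descendants' portion (€27,000) is divided at the children's generation into 3 shares of €9,000. Xander and Uzoma each take €9,000. The remaining share for the deceased Ursula (€9,000) is carried to the next generation.
That pool (€9,000) is divided at the grandchildren's generation equally among Oona and Ulla: €4,500 each.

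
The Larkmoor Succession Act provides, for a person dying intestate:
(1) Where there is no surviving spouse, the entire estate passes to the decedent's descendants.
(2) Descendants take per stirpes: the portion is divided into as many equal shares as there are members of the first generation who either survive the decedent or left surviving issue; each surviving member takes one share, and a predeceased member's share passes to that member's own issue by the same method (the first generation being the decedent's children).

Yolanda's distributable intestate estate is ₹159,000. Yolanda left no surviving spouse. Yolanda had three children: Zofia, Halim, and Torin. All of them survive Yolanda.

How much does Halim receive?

Halim receives ₹53,000.

The entire ₹159,000 passes to the descendants.
That amount (₹159,000) is divided into 3 shares of ₹53,000: Zofia, Halim, and Torin each take ₹53,000.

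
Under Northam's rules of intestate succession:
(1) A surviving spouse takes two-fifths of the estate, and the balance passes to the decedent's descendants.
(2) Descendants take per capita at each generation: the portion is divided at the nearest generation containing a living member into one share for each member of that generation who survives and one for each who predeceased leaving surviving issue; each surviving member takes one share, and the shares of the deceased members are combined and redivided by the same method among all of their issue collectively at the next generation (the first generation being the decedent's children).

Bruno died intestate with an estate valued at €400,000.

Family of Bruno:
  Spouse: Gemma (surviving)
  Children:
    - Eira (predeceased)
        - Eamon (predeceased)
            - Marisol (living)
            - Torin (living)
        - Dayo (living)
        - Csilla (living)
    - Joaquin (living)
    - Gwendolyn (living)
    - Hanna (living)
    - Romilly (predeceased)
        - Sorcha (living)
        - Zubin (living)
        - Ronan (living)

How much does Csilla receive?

Csilla receives €16,000.

Gemma takes two-fifths of €400,000 = €160,000. The remaining €240,000 passes to the descendants.
The descendants' portion (€240,000) is divided at the children's generation into 5 shares of €48,000. Joaquin, Gwendolyn, and Hanna each take €48,000. The 2 shares of the deceased (Eira and Romilly) are combined into a pool of €96,000.
That pool (€96,000) is divided at the grandchildren's generation into 6 shares of €16,000. Dayo, Csilla, Sorcha, Zubin, and Ronan each take €16,000. The remaining share for the deceased Eamon (€16,000) is carried to the next generation.
That pool (€16,000) is divided at the great-grandchildren's generation equally among Marisol and Torin: €8,000 each.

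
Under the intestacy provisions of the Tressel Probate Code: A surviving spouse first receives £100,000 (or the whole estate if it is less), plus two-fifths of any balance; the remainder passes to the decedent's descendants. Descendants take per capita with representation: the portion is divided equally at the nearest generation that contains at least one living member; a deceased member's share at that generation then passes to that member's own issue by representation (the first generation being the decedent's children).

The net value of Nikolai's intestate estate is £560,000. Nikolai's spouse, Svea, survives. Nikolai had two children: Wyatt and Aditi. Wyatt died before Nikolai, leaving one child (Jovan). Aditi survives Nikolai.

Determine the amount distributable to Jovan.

Jovan receives £138,000.

Svea first takes £100,000, leaving a balance of £460,000. Svea then takes two-fifths of the balance (£184,000), for a total of £284,000. The remaining £276,000 passes to the descendants.
The descendants' portion (£276,000) is divided into 2 shares of £138,000: Aditi takes £138,000; Wyatt's £138,000 share passes to Wyatt's issue.
Wyatt's share (£138,000) passes entirely to Jovan.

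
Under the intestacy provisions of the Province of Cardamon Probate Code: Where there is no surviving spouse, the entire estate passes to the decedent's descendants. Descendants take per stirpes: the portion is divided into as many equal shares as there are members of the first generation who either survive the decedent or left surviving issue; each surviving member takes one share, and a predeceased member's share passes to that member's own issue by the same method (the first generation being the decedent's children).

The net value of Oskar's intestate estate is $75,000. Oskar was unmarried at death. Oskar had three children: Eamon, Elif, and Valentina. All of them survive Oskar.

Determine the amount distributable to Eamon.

The entire $75,000 passes to the descendants.
That amount ($75,000) is divided into 3 shares of $25,000: Eamon, Elif, and Valentina each take $25,000.

Eamon receives $25,000.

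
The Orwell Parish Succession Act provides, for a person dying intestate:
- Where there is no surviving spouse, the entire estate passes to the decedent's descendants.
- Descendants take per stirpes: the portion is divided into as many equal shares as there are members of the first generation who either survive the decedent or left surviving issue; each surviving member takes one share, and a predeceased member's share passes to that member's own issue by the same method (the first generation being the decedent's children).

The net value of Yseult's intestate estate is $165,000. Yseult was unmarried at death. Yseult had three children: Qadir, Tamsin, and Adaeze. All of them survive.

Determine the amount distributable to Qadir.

Qadir receives $55,000.

The entire $165,000 passes to the descendants.
That amount ($165,000) is divided into 3 shares of $55,000: Qadir, Tamsin, and Adaeze each take $55,000.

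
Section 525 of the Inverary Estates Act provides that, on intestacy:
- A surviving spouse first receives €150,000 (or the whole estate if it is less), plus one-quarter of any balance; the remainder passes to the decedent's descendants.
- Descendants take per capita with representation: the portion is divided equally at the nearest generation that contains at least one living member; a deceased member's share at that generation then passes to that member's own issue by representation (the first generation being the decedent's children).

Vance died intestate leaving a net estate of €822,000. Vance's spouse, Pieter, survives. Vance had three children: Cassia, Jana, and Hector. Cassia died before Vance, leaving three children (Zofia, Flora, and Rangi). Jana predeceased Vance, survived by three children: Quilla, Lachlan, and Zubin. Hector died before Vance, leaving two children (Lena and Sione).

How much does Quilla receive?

Quilla receives €63,000.

Pieter first takes €150,000, leaving a balance of €672,000. Pieter then takes one-quarter of the balance (€168,000), for a total of €318,000. The remaining €504,000 passes to the descendants.
No child survives, so the initial division is made at the grandchildren's generation.
The descendants' portion (€504,000) is divided into 8 shares of €63,000: Zofia, Flora, Rangi, Quilla, Lachlan, Zubin, Lena, and Sione each take €63,000.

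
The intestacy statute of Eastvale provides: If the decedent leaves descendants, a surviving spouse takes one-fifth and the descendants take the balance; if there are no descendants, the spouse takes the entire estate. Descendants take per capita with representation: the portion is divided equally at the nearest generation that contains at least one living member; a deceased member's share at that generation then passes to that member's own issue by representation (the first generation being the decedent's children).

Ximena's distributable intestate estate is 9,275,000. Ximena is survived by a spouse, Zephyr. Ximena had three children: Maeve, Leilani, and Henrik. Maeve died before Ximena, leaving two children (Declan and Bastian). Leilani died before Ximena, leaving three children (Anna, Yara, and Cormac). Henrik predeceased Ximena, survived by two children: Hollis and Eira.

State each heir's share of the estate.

Zephyr takes one-fifth of 9,275,000 = 1,855,000. The remaining 7,420,000 passes to the descendants.
No child survives, so the initial division is made at the grandchildren's generation.
The descendants' portion (7,420,000) is divided into 7 shares of 1,060,000: Declan, Bastian, Anna, Yara, Cormac, Hollis, and Eira each take 1,060,000.

Zephyr: 1,855,000; Declan: 1,060,000; Bastian: 1,060,000; Anna: 1,060,000; Yara: 1,060,000; Cormac: 1,060,000; Hollis: 1,060,000; Eira: 1,060,000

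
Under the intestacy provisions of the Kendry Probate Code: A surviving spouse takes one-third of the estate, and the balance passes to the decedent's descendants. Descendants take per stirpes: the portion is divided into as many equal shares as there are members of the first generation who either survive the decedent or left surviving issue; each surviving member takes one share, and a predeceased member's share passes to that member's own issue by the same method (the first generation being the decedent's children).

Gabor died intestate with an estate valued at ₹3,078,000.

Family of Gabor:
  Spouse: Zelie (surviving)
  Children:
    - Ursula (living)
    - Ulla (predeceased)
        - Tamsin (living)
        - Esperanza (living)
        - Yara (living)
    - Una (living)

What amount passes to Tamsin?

Tamsin receives ₹228,000.

Zelie takes one-third of ₹3,078,000 = ₹1,026,000. The remaining ₹2,052,000 passes to the descendants.
The descendants' portion (₹2,052,000) is divided into 3 shares of ₹684,000: Ursula and Una each take ₹684,000; Ulla's ₹684,000 share passes to Ulla's issue.
Ulla's share (₹684,000) is divided into 3 shares of ₹228,000: Tamsin, Esperanza, and Yara each take ₹228,000.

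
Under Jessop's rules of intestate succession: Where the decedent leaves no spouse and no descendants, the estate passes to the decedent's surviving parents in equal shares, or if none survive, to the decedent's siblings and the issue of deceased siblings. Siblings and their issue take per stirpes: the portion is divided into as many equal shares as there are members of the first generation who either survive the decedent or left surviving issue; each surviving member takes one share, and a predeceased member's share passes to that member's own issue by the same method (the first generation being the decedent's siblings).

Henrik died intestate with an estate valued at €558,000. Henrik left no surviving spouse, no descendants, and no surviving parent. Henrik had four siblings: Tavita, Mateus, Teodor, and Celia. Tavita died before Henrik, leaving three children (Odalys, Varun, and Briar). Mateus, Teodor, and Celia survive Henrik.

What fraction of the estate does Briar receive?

The entire €558,000 passes to the siblings and their issue.
That amount (€558,000) is divided into 4 shares of €139,500: Mateus, Teodor, and Celia each take €139,500; Tavita's €139,500 share passes to Tavita's issue.
Tavita's share (€139,500) is divided into 3 shares of €46,500: Odalys, Varun, and Briar each take €46,500.

Briar receives 1/12 of the estate.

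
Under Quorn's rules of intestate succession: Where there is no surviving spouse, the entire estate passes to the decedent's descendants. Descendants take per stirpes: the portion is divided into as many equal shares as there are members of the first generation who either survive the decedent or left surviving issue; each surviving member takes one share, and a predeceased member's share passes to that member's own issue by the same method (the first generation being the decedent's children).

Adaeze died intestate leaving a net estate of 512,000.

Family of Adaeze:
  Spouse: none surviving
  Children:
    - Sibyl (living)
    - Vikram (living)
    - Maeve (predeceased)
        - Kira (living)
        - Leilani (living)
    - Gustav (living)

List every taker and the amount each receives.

Sibyl: 128,000; Vikram: 128,000; Kira: 64,000; Leilani: 64,000; Gustav: 128,000

The entire 512,000 passes to the descendants.
That amount (512,000) is divided into 4 shares of 128,000: Sibyl, Vikram, and Gustav each take 128,000; Maeve's 128,000 share passes to Maeve's issue.
Maeve's share (128,000) is divided into 2 shares of 64,000: Kira and Leilani each take 64,000.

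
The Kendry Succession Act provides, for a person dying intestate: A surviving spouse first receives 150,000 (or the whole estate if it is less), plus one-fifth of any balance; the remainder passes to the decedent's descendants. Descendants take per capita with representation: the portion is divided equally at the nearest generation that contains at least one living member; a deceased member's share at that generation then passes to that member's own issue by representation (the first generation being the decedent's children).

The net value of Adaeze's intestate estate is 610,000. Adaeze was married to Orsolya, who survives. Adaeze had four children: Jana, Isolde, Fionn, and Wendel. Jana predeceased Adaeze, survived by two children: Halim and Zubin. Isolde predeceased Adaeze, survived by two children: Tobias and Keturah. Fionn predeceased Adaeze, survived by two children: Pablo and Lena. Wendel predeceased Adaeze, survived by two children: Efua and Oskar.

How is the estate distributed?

Orsolya first takes 150,000, leaving a balance of 460,000. Orsolya then takes one-fifth of the balance (92,000), for a total of 242,000. The remaining 368,000 passes to the descendants.
No child survives, so the initial division is made at the grandchildren's generation.
The descendants' portion (368,000) is divided into 8 shares of 46,000: Halim, Zubin, Tobias, Keturah, Pablo, Lena, Efua, and Oskar each take 46,000.

Orsolya: 242,000; Halim: 46,000; Zubin: 46,000; Tobias: 46,000; Keturah: 46,000; Pablo: 46,000; Lena: 46,000; Efua: 46,000; Oskar: 46,000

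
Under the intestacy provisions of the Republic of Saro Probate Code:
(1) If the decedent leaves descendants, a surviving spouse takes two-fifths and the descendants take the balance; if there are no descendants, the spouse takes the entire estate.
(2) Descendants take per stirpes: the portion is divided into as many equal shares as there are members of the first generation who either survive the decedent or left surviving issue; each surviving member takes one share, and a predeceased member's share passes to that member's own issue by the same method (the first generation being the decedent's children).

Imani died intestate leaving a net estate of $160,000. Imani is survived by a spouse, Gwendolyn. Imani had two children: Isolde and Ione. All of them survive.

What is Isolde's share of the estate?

Gwendolyn takes two-fifths of $160,000 = $64,000. The remaining $96,000 passes to the descendants.
The descendants' portion ($96,000) is divided into 2 shares of $48,000: Isolde and Ione each take $48,000.

Isolde receives $48,000.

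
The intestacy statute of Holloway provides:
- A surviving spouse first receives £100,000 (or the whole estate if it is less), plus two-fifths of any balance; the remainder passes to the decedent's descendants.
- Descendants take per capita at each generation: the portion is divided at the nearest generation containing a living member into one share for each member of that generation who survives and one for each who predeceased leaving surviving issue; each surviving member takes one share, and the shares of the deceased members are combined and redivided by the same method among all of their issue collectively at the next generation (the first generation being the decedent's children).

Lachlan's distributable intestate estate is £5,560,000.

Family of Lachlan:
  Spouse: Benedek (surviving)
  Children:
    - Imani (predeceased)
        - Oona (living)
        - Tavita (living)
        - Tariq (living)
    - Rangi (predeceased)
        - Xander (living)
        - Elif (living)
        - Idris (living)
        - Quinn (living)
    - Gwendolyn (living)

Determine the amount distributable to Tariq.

Tariq receives £312,000.

Benedek first takes £100,000, leaving a balance of £5,460,000. Benedek then takes two-fifths of the balance (£2,184,000), for a total of £2,284,000. The remaining £3,276,000 passes to the descendants.
The descendants' portion (£3,276,000) is divided at the children's generation into 3 shares of £1,092,000. Gwendolyn takes £1,092,000. The 2 shares of the deceased (Imani and Rangi) are combined into a pool of £2,184,000.
That pool (£2,184,000) is divided at the grandchildren's generation equally among Oona, Tavita, Tariq, Xander, Elif, Idris, and Quinn: £312,000 each.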